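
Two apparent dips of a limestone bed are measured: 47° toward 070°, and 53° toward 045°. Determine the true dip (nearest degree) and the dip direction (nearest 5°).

true dip 54°, dip direction 030°

Each apparent-dip line lies in the plane. As unit vectors (x east, y north, z up), v₁ plunges 47°→070° and v₂ plunges 53°→045°.
Cross product v₁ × v₂ gives the pole to the plane: n ∝ (0.125, 0.201, 0.173).
Dip δ = arctan(|n_h|/n_z) = arctan(0.236/0.173) = 53.7°.
Dip direction = atan2(0.125, 0.201) = 32° (azimuth of n's horizontal projection).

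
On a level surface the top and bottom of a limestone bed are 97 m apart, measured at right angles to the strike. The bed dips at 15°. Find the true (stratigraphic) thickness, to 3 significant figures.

25.1 m

True thickness t = w · sin(dip) = 97 × sin 15°
t = 97 × 0.2588 = 25.105 m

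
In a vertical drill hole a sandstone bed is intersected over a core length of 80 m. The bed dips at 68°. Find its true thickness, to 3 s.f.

30.0 m

True thickness t = h · cos(dip) = 80 × cos 68°
t = 80 × 0.3746 = 29.969 m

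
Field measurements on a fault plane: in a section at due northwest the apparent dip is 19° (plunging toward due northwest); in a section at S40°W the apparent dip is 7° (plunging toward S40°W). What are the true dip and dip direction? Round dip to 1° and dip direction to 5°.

true dip 21°, dip direction 290°

Represent each trace as a vector plunging at its apparent dip toward its trend (east-north-up frame): v₁ = (-0.669, 0.669, -0.326), v₂ = (-0.638, -0.760, -0.122).
n = v₁ × v₂ = (-0.329, 0.126, 0.935) (taken with n_z > 0).
Dip δ = arctan(|n_h|/n_z) = arctan(0.352/0.935) = 20.7°.
Dip direction = atan2(-0.329, 0.126) = 291° (azimuth of n's horizontal projection).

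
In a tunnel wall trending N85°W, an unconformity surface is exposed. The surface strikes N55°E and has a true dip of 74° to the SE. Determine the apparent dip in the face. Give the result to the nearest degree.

The section lies 40° from the strike.
tan α = tan 74° × sin 40° = 3.4874 × 0.6428 = 2.2417
apparent dip = arctan 2.2417 = 65.96°

66°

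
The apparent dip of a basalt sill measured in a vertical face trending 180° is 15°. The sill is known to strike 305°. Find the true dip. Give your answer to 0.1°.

The section is 55° from the strike.
tan δ = tan α / sin β = tan 15° / sin 55° = 0.2679 / 0.8192 = 0.3271
true dip = arctan 0.3271 = 18.11°

18.1°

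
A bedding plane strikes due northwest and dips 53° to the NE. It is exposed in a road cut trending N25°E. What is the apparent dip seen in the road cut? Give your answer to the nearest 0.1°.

The section lies 70° from the strike.
tan(apparent dip) = tan 53° · sin 70° = 1.2470
α = arctan(1.2470) = 51.27°

51.3°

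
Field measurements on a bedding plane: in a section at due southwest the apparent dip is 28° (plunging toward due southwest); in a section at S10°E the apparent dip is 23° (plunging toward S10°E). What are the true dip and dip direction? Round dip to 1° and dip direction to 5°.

The two traces are lines in the plane: v₁ = (sin 225°·cos 28°, cos 225°·cos 28°, −sin 28°), v₂ = (sin 170°·cos 23°, cos 170°·cos 23°, −sin 23°).
Cross product v₁ × v₂ gives the pole to the plane: n ∝ (-0.182, -0.319, 0.666).
tan δ = √(n_x²+n_y²)/n_z = 0.367/0.666, so δ = 28.9°.
Dip direction = atan2(-0.182, -0.319) = 210° (azimuth of n's horizontal projection).

true dip 29°, dip direction 210°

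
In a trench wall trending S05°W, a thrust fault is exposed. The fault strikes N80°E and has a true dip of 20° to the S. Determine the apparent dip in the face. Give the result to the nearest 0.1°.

The section lies 75° from the strike.
tan(apparent dip) = tan 20° · sin 75° = 0.3516
α = arctan(0.3516) = 19.37°

19.4°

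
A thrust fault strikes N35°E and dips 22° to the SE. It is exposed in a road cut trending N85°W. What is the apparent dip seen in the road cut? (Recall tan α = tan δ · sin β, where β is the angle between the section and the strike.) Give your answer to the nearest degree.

19°

Angle between strike (N35°E) and section (N85°W): β = 60°.
tan α = tan 22° × sin 60° = 0.4040 × 0.8660 = 0.3499
apparent dip = arctan 0.3499 = 19.28°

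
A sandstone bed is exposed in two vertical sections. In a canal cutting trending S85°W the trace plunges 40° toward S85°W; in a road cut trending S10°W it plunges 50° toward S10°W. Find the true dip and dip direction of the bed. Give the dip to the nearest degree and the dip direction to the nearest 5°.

Each apparent-dip line lies in the plane. As unit vectors (x east, y north, z up), v₁ plunges 40°→S85°W and v₂ plunges 50°→S10°W.
n = v₁ × v₂ = (-0.356, -0.513, 0.476) (taken with n_z > 0).
True dip = arccos(n_z / |n|) = arccos(0.6061) = 52.7°.
Dip direction = atan2(-0.356, -0.513) = 215° (azimuth of n's horizontal projection).

true dip 53°, dip direction 215°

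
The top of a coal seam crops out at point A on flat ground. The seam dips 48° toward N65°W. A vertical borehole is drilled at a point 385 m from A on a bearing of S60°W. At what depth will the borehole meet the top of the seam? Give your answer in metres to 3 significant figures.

245 m

The hole lies 55° from the dip direction, so the down-dip offset is 385 × cos 55° = 220.83 m.
Depth = down-dip offset × tan(dip) = 220.83 × tan 48° = 220.83 × 1.1106
Depth = 245.25 m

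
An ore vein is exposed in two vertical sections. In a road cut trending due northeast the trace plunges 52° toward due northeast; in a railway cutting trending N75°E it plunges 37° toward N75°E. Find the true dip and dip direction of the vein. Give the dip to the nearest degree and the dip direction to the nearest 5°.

true dip 56°, dip direction 015°

The two traces are lines in the plane: v₁ = (sin 45°·cos 52°, cos 45°·cos 52°, −sin 52°), v₂ = (sin 75°·cos 37°, cos 75°·cos 37°, −sin 37°).
Cross product v₁ × v₂ gives the pole to the plane: n ∝ (0.099, 0.346, 0.246).
Dip δ = arctan(|n_h|/n_z) = arctan(0.360/0.246) = 55.7°.
Dip direction = atan2(0.099, 0.346) = 16° (azimuth of n's horizontal projection).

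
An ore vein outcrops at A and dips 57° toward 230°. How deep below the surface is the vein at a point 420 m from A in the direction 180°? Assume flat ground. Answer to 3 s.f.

416 m

The hole lies 50° from the dip direction, so the down-dip offset is 420 × cos 50° = 269.97 m.
Depth = down-dip offset × tan(dip) = 269.97 × tan 57° = 269.97 × 1.5399
Depth = 415.72 m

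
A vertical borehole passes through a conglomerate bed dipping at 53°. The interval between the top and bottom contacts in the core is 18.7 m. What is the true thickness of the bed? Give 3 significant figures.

True thickness t = h · cos(dip) = 18.7 × cos 53°
t = 18.7 × 0.6018 = 11.254 m

11.3 m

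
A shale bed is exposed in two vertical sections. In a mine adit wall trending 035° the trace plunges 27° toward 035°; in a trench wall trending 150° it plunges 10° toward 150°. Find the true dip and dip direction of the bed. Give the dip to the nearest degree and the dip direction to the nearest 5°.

The two traces are lines in the plane: v₁ = (sin 35°·cos 27°, cos 35°·cos 27°, −sin 27°), v₂ = (sin 150°·cos 10°, cos 150°·cos 10°, −sin 10°).
Cross product v₁ × v₂ gives the pole to the plane: n ∝ (0.514, 0.135, 0.795).
True dip = arccos(n_z / |n|) = arccos(0.8315) = 33.7°.
The horizontal component of n points toward azimuth atan2(n_x, n_y) = 75°, the dip direction.

true dip 34°, dip direction 075°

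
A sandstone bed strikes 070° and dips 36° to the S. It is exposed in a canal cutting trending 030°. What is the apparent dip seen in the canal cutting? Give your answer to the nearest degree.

25°

Angle between strike (070°) and section (030°): β = 40°.
tan α = tan 36° × sin 40° = 0.7265 × 0.6428 = 0.4670
α = arctan(0.4670) = 25.03°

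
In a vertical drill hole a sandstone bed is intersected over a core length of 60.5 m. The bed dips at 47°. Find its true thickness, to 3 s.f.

True thickness t = h · cos(dip) = 60.5 × cos 47°
t = 60.5 × 0.6820 = 41.261 m

41.3 m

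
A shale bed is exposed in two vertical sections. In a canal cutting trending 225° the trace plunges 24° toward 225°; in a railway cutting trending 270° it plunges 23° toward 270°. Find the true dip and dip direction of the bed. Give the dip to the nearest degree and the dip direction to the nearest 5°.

true dip 25°, dip direction 245°

Each apparent-dip line lies in the plane. As unit vectors (x east, y north, z up), v₁ plunges 24°→225° and v₂ plunges 23°→270°.
Cross product v₁ × v₂ gives the pole to the plane: n ∝ (-0.252, -0.122, 0.595).
Dip δ = arctan(|n_h|/n_z) = arctan(0.280/0.595) = 25.2°.
Dip direction = atan2(-0.252, -0.122) = 244° (azimuth of n's horizontal projection).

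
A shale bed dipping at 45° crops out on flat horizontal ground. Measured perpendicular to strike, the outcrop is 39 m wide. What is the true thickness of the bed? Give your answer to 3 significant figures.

27.6 m

True thickness t = w · sin(dip) = 39 × sin 45°
t = 39 × 0.7071 = 27.577 m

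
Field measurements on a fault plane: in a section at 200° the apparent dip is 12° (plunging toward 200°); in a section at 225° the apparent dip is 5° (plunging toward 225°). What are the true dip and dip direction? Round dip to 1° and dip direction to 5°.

Each apparent-dip line lies in the plane. As unit vectors (x east, y north, z up), v₁ plunges 12°→200° and v₂ plunges 5°→225°.
The plane normal is n = v₁ × v₂ ∝ (0.066, -0.117, 0.412).
tan δ = √(n_x²+n_y²)/n_z = 0.135/0.412, so δ = 18.1°.
Dip direction = azimuth of (n_x, n_y) = atan2(0.066, -0.117) = 151°.

true dip 18°, dip direction 150°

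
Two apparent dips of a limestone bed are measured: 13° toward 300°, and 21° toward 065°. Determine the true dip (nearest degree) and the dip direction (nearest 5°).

Represent each trace as a vector plunging at its apparent dip toward its trend (east-north-up frame): v₁ = (-0.844, 0.487, -0.225), v₂ = (0.846, 0.395, -0.358).
n = v₁ × v₂ = (0.086, 0.493, 0.745) (taken with n_z > 0).
Dip δ = arctan(|n_h|/n_z) = arctan(0.500/0.745) = 33.9°.
Dip direction = atan2(0.086, 0.493) = 10° (azimuth of n's horizontal projection).

true dip 34°, dip direction 010°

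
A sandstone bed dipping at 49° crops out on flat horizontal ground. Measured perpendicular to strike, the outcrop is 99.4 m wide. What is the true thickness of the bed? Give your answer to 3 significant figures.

True thickness t = w · sin(dip) = 99.4 × sin 49°
t = 99.4 × 0.7547 = 75.018 m

75.0 m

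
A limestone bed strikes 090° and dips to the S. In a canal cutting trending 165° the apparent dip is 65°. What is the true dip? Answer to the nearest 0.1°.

65.8°

The section is 75° from the strike.
tan δ = tan α / sin β = tan 65° / sin 75° = 2.1445 / 0.9659 = 2.2202
true dip = arctan 2.2202 = 65.75°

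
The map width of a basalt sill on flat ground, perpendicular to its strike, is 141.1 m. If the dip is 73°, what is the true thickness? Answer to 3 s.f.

True thickness t = w · sin(dip) = 141.1 × sin 73°
t = 141.1 × 0.9563 = 134.935 m

135 m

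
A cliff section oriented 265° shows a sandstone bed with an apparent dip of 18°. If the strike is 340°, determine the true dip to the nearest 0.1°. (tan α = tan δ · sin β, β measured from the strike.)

The section is 75° from the strike.
tan(true dip) = tan 18° / sin 75° = 0.3364
δ = arctan(0.3364) = 18.59°

18.6°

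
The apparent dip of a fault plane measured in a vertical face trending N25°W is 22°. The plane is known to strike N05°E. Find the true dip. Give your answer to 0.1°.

38.9°

The section is 30° from the strike.
tan δ = tan α / sin β = tan 22° / sin 30° = 0.4040 / 0.5000 = 0.8081
δ = arctan(0.8081) = 38.94°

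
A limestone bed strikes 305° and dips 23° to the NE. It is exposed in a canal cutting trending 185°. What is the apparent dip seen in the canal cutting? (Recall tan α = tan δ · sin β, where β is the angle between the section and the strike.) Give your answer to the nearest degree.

The strike is 305° and the section trends 185°; the acute angle between them is β = 60°.
tan(apparent dip) = tan 23° · sin 60° = 0.3676
α = arctan(0.3676) = 20.18°

20°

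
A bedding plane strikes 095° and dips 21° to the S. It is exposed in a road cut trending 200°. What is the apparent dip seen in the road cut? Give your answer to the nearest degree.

Angle between strike (095°) and section (200°): β = 75°.
tan α = tan 21° × sin 75° = 0.3839 × 0.9659 = 0.3708
apparent dip = arctan 0.3708 = 20.34°

20°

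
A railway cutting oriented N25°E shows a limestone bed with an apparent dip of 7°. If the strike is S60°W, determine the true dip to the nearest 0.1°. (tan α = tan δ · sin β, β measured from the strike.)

β = acute angle between strike S60°W and section N25°E = 35°.
tan(true dip) = tan 7° / sin 35° = 0.2141
δ = arctan(0.2141) = 12.08°

12.1°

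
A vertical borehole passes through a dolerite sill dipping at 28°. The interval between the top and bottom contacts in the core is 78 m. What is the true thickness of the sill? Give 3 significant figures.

68.9 m

True thickness t = h · cos(dip) = 78 × cos 28°
t = 78 × 0.8829 = 68.870 m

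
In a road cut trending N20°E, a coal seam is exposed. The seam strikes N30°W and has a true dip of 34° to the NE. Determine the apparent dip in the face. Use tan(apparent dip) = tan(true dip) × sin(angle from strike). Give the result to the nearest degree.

The section lies 50° from the strike.
tan α = tan 34° × sin 50° = 0.6745 × 0.7660 = 0.5167
apparent dip = arctan 0.5167 = 27.33°

27°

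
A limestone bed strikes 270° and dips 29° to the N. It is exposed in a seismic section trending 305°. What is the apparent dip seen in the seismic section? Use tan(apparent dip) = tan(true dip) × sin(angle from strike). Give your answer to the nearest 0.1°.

17.6°

The section lies 35° from the strike.
tan α = tan 29° × sin 35° = 0.5543 × 0.5736 = 0.3179
α = arctan(0.3179) = 17.64°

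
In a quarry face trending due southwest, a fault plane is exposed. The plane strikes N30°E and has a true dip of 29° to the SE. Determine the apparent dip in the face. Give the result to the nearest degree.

The section lies 15° from the strike.
tan α = tan 29° × sin 15° = 0.5543 × 0.2588 = 0.1435
α = arctan(0.1435) = 8.16°

8°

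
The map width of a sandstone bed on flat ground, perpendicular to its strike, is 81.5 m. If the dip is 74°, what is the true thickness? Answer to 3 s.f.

True thickness t = w · sin(dip) = 81.5 × sin 74°
t = 81.5 × 0.9613 = 78.343 m

78.3 m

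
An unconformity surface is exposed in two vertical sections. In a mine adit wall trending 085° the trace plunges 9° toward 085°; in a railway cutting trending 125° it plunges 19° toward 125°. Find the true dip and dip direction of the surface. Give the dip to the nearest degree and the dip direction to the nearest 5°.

Represent each trace as a vector plunging at its apparent dip toward its trend (east-north-up frame): v₁ = (0.984, 0.086, -0.156), v₂ = (0.775, -0.542, -0.326).
Cross product v₁ × v₂ gives the pole to the plane: n ∝ (0.113, -0.199, 0.600).
tan δ = √(n_x²+n_y²)/n_z = 0.229/0.600, so δ = 20.9°.
Dip direction = azimuth of (n_x, n_y) = atan2(0.113, -0.199) = 150°.

true dip 21°, dip direction 150°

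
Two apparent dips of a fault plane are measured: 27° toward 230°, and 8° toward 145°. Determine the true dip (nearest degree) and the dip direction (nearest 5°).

true dip 27°, dip direction 220°

Represent each trace as a vector plunging at its apparent dip toward its trend (east-north-up frame): v₁ = (-0.683, -0.573, -0.454), v₂ = (0.568, -0.811, -0.139).
Cross product v₁ × v₂ gives the pole to the plane: n ∝ (-0.289, -0.353, 0.879).
True dip = arccos(n_z / |n|) = arccos(0.8877) = 27.4°.
The horizontal component of n points toward azimuth atan2(n_x, n_y) = 219°, the dip direction.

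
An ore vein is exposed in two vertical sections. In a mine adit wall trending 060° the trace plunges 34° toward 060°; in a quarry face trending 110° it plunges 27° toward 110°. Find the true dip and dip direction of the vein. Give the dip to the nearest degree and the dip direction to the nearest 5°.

true dip 34°, dip direction 070°

Each apparent-dip line lies in the plane. As unit vectors (x east, y north, z up), v₁ plunges 34°→060° and v₂ plunges 27°→110°.
n = v₁ × v₂ = (0.359, 0.142, 0.566) (taken with n_z > 0).
Dip δ = arctan(|n_h|/n_z) = arctan(0.386/0.566) = 34.3°.
Dip direction = azimuth of (n_x, n_y) = atan2(0.359, 0.142) = 68°.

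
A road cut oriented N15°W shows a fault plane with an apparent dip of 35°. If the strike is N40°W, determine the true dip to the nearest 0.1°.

58.9°

The section is 25° from the strike.
tan(true dip) = tan 35° / sin 25° = 1.6568
true dip = arctan 1.6568 = 58.89°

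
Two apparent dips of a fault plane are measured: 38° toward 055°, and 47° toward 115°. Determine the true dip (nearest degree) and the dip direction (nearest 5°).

Represent each trace as a vector plunging at its apparent dip toward its trend (east-north-up frame): v₁ = (0.646, 0.452, -0.616), v₂ = (0.618, -0.288, -0.731).
n = v₁ × v₂ = (0.508, -0.092, 0.465) (taken with n_z > 0).
tan δ = √(n_x²+n_y²)/n_z = 0.516/0.465, so δ = 48.0°.
Dip direction = atan2(0.508, -0.092) = 100° (azimuth of n's horizontal projection).

true dip 48°, dip direction 100°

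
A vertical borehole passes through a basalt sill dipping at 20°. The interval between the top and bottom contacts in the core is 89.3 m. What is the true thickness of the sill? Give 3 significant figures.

83.9 m

True thickness t = h · cos(dip) = 89.3 × cos 20°
t = 89.3 × 0.9397 = 83.915 m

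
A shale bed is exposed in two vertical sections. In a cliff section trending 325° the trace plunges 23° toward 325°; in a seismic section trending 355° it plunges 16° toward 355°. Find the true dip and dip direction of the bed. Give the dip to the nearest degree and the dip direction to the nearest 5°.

true dip 24°, dip direction 305°

Each apparent-dip line lies in the plane. As unit vectors (x east, y north, z up), v₁ plunges 23°→325° and v₂ plunges 16°→355°.
n = v₁ × v₂ = (-0.166, 0.113, 0.442) (taken with n_z > 0).
True dip = arccos(n_z / |n|) = arccos(0.9105) = 24.4°.
The horizontal component of n points toward azimuth atan2(n_x, n_y) = 304°, the dip direction.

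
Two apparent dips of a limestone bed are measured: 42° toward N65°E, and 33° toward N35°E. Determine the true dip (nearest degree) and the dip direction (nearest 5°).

true dip 43°, dip direction 080°

Each apparent-dip line lies in the plane. As unit vectors (x east, y north, z up), v₁ plunges 42°→N65°E and v₂ plunges 33°→N35°E.
The plane normal is n = v₁ × v₂ ∝ (0.289, 0.045, 0.312).
tan δ = √(n_x²+n_y²)/n_z = 0.292/0.312, so δ = 43.1°.
Dip direction = azimuth of (n_x, n_y) = atan2(0.289, 0.045) = 81°.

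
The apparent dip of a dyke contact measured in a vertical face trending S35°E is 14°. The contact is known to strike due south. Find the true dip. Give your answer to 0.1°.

β = acute angle between strike due south and section S35°E = 35°.
tan δ = tan α / sin β = tan 14° / sin 35° = 0.2493 / 0.5736 = 0.4347
δ = arctan(0.4347) = 23.49°

23.5°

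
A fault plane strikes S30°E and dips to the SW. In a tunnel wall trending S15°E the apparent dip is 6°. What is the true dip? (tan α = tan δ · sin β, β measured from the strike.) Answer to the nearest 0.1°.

The section is 15° from the strike.
tan δ = tan α / sin β = tan 6° / sin 15° = 0.1051 / 0.2588 = 0.4061
true dip = arctan 0.4061 = 22.10°

22.1°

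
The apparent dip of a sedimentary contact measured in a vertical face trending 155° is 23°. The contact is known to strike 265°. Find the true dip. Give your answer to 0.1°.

24.3°

β = acute angle between strike 265° and section 155° = 70°.
tan(true dip) = tan 23° / sin 70° = 0.4517
δ = arctan(0.4517) = 24.31°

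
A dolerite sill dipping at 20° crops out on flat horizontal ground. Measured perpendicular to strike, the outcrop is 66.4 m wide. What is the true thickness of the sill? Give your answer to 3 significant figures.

22.7 m

True thickness t = w · sin(dip) = 66.4 × sin 20°
t = 66.4 × 0.3420 = 22.710 m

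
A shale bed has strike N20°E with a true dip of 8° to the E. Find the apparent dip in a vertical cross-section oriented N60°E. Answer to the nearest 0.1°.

The section lies 40° from the strike.
tan α = tan 8° × sin 40° = 0.1405 × 0.6428 = 0.0903
α = arctan(0.0903) = 5.16°

5.2°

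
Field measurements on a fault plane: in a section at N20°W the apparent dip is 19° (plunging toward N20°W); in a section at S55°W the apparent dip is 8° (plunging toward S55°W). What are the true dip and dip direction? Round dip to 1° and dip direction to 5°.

true dip 23°, dip direction 305°

The two traces are lines in the plane: v₁ = (sin 340°·cos 19°, cos 340°·cos 19°, −sin 19°), v₂ = (sin 235°·cos 8°, cos 235°·cos 8°, −sin 8°).
The plane normal is n = v₁ × v₂ ∝ (-0.309, 0.219, 0.904).
Dip δ = arctan(|n_h|/n_z) = arctan(0.378/0.904) = 22.7°.
Dip direction = atan2(-0.309, 0.219) = 305° (azimuth of n's horizontal projection).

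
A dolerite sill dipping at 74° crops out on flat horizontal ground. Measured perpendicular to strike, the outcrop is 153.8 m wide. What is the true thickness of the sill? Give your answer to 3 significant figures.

148 m

True thickness t = w · sin(dip) = 153.8 × sin 74°
t = 153.8 × 0.9613 = 147.842 m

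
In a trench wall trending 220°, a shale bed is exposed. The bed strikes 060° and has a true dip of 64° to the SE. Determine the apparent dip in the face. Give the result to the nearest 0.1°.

35.0°

Angle between strike (060°) and section (220°): β = 20°.
tan(apparent dip) = tan 64° · sin 20° = 0.7012
apparent dip = arctan 0.7012 = 35.04°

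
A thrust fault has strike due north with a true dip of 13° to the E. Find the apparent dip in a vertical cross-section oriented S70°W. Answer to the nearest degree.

12°

The section lies 70° from the strike.
tan(apparent dip) = tan 13° · sin 70° = 0.2169
α = arctan(0.2169) = 12.24°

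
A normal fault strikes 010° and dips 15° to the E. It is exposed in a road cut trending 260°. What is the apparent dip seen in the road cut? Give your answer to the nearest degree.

14°

The section lies 70° from the strike.
tan(apparent dip) = tan 15° · sin 70° = 0.2518
α = arctan(0.2518) = 14.13°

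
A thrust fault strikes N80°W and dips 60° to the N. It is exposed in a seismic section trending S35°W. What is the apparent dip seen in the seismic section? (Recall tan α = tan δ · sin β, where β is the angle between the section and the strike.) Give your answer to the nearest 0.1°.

57.5°

The strike is N80°W and the section trends S35°W; the acute angle between them is β = 65°.
tan(apparent dip) = tan 60° · sin 65° = 1.5698
apparent dip = arctan 1.5698 = 57.50°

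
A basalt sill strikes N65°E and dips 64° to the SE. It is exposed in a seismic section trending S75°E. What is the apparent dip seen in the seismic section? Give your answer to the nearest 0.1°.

The section lies 40° from the strike.
tan(apparent dip) = tan 64° · sin 40° = 1.3179
α = arctan(1.3179) = 52.81°

52.8°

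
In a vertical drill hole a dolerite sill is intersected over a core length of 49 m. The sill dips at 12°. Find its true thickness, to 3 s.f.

True thickness t = h · cos(dip) = 49 × cos 12°
t = 49 × 0.9781 = 47.929 m

47.9 m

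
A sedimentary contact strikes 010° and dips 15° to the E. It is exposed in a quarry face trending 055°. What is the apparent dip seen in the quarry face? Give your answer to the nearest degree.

Angle between strike (010°) and section (055°): β = 45°.
tan α = tan 15° × sin 45° = 0.2679 × 0.7071 = 0.1895
α = arctan(0.1895) = 10.73°

11°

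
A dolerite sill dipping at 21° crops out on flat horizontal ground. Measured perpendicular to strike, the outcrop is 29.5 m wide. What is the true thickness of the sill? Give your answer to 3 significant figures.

10.6 m

True thickness t = w · sin(dip) = 29.5 × sin 21°
t = 29.5 × 0.3584 = 10.572 m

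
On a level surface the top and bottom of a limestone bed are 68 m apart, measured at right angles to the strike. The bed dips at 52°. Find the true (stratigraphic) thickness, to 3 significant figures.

53.6 m

True thickness t = w · sin(dip) = 68 × sin 52°
t = 68 × 0.7880 = 53.585 m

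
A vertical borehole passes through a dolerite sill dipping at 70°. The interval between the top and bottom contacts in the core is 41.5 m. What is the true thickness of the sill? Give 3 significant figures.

True thickness t = h · cos(dip) = 41.5 × cos 70°
t = 41.5 × 0.3420 = 14.194 m

14.2 m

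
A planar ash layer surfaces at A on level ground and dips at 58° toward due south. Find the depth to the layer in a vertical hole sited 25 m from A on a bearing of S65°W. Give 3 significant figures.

The hole lies 65° from the dip direction, so the down-dip offset is 25 × cos 65° = 10.57 m.
Depth = down-dip offset × tan(dip) = 10.57 × tan 58° = 10.57 × 1.6003
Depth = 16.91 m

16.9 m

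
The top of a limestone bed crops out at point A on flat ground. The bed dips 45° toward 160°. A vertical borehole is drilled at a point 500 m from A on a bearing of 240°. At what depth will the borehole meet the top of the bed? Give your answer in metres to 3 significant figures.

86.8 m

The hole lies 80° from the dip direction, so the down-dip offset is 500 × cos 80° = 86.82 m.
Depth = down-dip offset × tan(dip) = 86.82 × tan 45° = 86.82 × 1.0000
Depth = 86.82 m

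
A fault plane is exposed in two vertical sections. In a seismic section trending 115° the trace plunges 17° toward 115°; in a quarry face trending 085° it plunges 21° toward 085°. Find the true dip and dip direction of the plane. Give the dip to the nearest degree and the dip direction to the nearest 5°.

Represent each trace as a vector plunging at its apparent dip toward its trend (east-north-up frame): v₁ = (0.867, -0.404, -0.292), v₂ = (0.930, 0.081, -0.358).
The plane normal is n = v₁ × v₂ ∝ (0.169, 0.039, 0.446).
Dip δ = arctan(|n_h|/n_z) = arctan(0.173/0.446) = 21.2°.
Dip direction = azimuth of (n_x, n_y) = atan2(0.169, 0.039) = 77°.

true dip 21°, dip direction 075°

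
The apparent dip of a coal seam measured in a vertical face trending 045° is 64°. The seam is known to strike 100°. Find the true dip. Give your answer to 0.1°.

68.2°

The section is 55° from the strike.
tan δ = tan α / sin β = tan 64° / sin 55° = 2.0503 / 0.8192 = 2.5030
true dip = arctan 2.5030 = 68.22°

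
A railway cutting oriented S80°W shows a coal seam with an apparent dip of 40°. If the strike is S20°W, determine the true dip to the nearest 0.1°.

44.1°

The section is 60° from the strike.
tan(true dip) = tan 40° / sin 60° = 0.9689
true dip = arctan 0.9689 = 44.10°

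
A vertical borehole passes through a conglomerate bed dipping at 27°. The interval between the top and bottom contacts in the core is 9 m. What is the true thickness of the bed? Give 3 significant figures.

8.02 m

True thickness t = h · cos(dip) = 9 × cos 27°
t = 9 × 0.8910 = 8.019 m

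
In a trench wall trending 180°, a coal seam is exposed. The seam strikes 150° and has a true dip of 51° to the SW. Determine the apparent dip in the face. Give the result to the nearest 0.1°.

The section lies 30° from the strike.
tan α = tan 51° × sin 30° = 1.2349 × 0.5000 = 0.6174
α = arctan(0.6174) = 31.69°

31.7°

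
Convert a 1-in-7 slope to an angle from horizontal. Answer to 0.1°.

8.1°

tan θ = 1/7 = 0.1429
θ = arctan(0.1429) = 8.13°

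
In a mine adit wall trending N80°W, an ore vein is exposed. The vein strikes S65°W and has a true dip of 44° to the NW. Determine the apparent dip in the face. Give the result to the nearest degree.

Angle between strike (S65°W) and section (N80°W): β = 35°.
tan α = tan 44° × sin 35° = 0.9657 × 0.5736 = 0.5539
apparent dip = arctan 0.5539 = 28.98°

29°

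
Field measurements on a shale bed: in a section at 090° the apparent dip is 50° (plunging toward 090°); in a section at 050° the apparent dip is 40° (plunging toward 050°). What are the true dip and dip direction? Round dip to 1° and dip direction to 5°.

Each apparent-dip line lies in the plane. As unit vectors (x east, y north, z up), v₁ plunges 50°→090° and v₂ plunges 40°→050°.
The plane normal is n = v₁ × v₂ ∝ (0.377, -0.036, 0.317).
Dip δ = arctan(|n_h|/n_z) = arctan(0.379/0.317) = 50.1°.
Dip direction = atan2(0.377, -0.036) = 96° (azimuth of n's horizontal projection).

true dip 50°, dip direction 095°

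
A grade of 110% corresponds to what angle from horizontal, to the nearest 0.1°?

47.7°

tan θ = 110/100 = 1.1000
θ = arctan(1.1000) = 47.73°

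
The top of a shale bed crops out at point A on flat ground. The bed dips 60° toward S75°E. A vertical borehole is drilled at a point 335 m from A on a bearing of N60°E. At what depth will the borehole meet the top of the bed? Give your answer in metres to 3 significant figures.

The hole lies 45° from the dip direction, so the down-dip offset is 335 × cos 45° = 236.88 m.
Depth = down-dip offset × tan(dip) = 236.88 × tan 60° = 236.88 × 1.7321
Depth = 410.29 m

410 m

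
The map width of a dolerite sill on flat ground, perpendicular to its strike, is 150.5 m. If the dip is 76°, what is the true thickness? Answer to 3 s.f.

True thickness t = w · sin(dip) = 150.5 × sin 76°
t = 150.5 × 0.9703 = 146.030 m

146 m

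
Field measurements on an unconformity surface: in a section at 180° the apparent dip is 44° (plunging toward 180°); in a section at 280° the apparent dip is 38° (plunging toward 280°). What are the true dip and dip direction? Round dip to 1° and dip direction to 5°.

true dip 54°, dip direction 225°

Each apparent-dip line lies in the plane. As unit vectors (x east, y north, z up), v₁ plunges 44°→180° and v₂ plunges 38°→280°.
n = v₁ × v₂ = (-0.538, -0.539, 0.558) (taken with n_z > 0).
Dip δ = arctan(|n_h|/n_z) = arctan(0.762/0.558) = 53.8°.
The horizontal component of n points toward azimuth atan2(n_x, n_y) = 225°, the dip direction.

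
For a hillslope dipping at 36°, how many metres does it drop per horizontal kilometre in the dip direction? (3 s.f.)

drop per km = 1000 × tan 36° = 1000 × 0.7265

727 m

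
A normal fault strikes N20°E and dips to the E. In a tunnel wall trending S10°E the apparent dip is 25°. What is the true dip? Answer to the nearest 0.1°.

43.0°

The section is 30° from the strike.
tan(true dip) = tan 25° / sin 30° = 0.9326
true dip = arctan 0.9326 = 43.00°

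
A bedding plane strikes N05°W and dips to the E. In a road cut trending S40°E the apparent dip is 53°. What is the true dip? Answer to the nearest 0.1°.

The section is 35° from the strike.
tan(true dip) = tan 53° / sin 35° = 2.3136
true dip = arctan 2.3136 = 66.62°

66.6°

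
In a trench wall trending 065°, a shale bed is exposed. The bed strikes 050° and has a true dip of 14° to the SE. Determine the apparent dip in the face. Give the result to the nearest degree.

4°

The section lies 15° from the strike.
tan(apparent dip) = tan 14° · sin 15° = 0.0645
apparent dip = arctan 0.0645 = 3.69°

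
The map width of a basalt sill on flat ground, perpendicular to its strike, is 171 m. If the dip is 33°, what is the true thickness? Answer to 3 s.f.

93.1 m

True thickness t = w · sin(dip) = 171 × sin 33°
t = 171 × 0.5446 = 93.133 m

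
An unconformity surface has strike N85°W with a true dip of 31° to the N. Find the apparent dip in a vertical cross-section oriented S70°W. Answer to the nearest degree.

Angle between strike (N85°W) and section (S70°W): β = 25°.
tan α = tan 31° × sin 25° = 0.6009 × 0.4226 = 0.2539
α = arctan(0.2539) = 14.25°

14°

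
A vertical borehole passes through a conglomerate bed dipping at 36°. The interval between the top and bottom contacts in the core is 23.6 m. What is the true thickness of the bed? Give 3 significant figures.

True thickness t = h · cos(dip) = 23.6 × cos 36°
t = 23.6 × 0.8090 = 19.093 m

19.1 m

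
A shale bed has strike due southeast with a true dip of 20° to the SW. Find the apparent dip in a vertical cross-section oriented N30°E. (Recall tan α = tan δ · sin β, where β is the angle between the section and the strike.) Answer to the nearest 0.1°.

19.4°

The section lies 75° from the strike.
tan α = tan 20° × sin 75° = 0.3640 × 0.9659 = 0.3516
α = arctan(0.3516) = 19.37°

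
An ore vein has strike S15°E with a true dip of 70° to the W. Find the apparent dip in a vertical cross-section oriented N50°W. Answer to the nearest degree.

The section lies 35° from the strike.
tan α = tan 70° × sin 35° = 2.7475 × 0.5736 = 1.5759
apparent dip = arctan 1.5759 = 57.60°

58°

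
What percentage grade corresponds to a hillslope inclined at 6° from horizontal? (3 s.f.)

10.5%

grade % = 100 × tan 6° = 100 × 0.1051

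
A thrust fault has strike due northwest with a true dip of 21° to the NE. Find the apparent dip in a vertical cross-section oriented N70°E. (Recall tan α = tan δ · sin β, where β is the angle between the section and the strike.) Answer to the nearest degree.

19°

The section lies 65° from the strike.
tan(apparent dip) = tan 21° · sin 65° = 0.3479
apparent dip = arctan 0.3479 = 19.18°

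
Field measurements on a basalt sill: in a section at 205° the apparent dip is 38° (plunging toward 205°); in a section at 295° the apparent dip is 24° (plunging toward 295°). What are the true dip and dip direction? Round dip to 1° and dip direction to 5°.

true dip 42°, dip direction 235°

Represent each trace as a vector plunging at its apparent dip toward its trend (east-north-up frame): v₁ = (-0.333, -0.714, -0.616), v₂ = (-0.828, 0.386, -0.407).
Cross product v₁ × v₂ gives the pole to the plane: n ∝ (-0.528, -0.374, 0.720).
True dip = arccos(n_z / |n|) = arccos(0.7436) = 42.0°.
Dip direction = atan2(-0.528, -0.374) = 235° (azimuth of n's horizontal projection).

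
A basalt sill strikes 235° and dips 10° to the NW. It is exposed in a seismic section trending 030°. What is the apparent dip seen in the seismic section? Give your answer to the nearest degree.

4°

Angle between strike (235°) and section (030°): β = 25°.
tan α = tan 10° × sin 25° = 0.1763 × 0.4226 = 0.0745
apparent dip = arctan 0.0745 = 4.26°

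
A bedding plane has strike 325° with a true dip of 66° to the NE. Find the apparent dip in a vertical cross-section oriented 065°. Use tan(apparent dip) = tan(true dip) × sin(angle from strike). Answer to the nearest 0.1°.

Angle between strike (325°) and section (065°): β = 80°.
tan α = tan 66° × sin 80° = 2.2460 × 0.9848 = 2.2119
α = arctan(2.2119) = 65.67°

65.7°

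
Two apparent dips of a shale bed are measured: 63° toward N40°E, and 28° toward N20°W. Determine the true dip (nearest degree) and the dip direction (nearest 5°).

Represent each trace as a vector plunging at its apparent dip toward its trend (east-north-up frame): v₁ = (0.292, 0.348, -0.891), v₂ = (-0.302, 0.830, -0.469).
n = v₁ × v₂ = (0.576, 0.406, 0.347) (taken with n_z > 0).
True dip = arccos(n_z / |n|) = arccos(0.4419) = 63.8°.
Dip direction = atan2(0.576, 0.406) = 55° (azimuth of n's horizontal projection).

true dip 64°, dip direction 055°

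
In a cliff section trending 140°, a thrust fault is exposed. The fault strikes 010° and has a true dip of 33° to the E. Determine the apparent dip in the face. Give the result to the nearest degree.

26°

The section lies 50° from the strike.
tan α = tan 33° × sin 50° = 0.6494 × 0.7660 = 0.4975
α = arctan(0.4975) = 26.45°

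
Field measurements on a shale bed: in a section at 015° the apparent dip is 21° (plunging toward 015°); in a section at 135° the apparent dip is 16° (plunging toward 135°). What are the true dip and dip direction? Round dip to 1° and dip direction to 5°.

true dip 34°, dip direction 070°

The two traces are lines in the plane: v₁ = (sin 15°·cos 21°, cos 15°·cos 21°, −sin 21°), v₂ = (sin 135°·cos 16°, cos 135°·cos 16°, −sin 16°).
The plane normal is n = v₁ × v₂ ∝ (0.492, 0.177, 0.777).
Dip δ = arctan(|n_h|/n_z) = arctan(0.523/0.777) = 33.9°.
Dip direction = azimuth of (n_x, n_y) = atan2(0.492, 0.177) = 70°.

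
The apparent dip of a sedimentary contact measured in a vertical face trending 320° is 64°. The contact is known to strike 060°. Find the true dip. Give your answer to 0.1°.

64.3°

β = acute angle between strike 060° and section 320° = 80°.
tan(true dip) = tan 64° / sin 80° = 2.0819
δ = arctan(2.0819) = 64.34°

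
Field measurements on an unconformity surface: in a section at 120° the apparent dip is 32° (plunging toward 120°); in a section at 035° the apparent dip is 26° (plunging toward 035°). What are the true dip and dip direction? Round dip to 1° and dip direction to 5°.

Each apparent-dip line lies in the plane. As unit vectors (x east, y north, z up), v₁ plunges 32°→120° and v₂ plunges 26°→035°.
n = v₁ × v₂ = (0.576, 0.049, 0.759) (taken with n_z > 0).
tan δ = √(n_x²+n_y²)/n_z = 0.578/0.759, so δ = 37.3°.
Dip direction = azimuth of (n_x, n_y) = atan2(0.576, 0.049) = 85°.

true dip 37°, dip direction 085°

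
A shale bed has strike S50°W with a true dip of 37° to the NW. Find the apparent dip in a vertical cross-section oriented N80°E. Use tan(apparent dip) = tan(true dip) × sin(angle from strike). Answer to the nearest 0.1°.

The strike is S50°W and the section trends N80°E; the acute angle between them is β = 30°.
tan(apparent dip) = tan 37° · sin 30° = 0.3768
α = arctan(0.3768) = 20.65°

20.6°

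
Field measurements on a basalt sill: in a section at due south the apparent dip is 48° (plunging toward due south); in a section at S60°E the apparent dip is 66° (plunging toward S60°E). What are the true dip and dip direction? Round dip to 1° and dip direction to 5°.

Represent each trace as a vector plunging at its apparent dip toward its trend (east-north-up frame): v₁ = (0.000, -0.669, -0.743), v₂ = (0.352, -0.203, -0.914).
Cross product v₁ × v₂ gives the pole to the plane: n ∝ (0.460, -0.262, 0.236).
tan δ = √(n_x²+n_y²)/n_z = 0.529/0.236, so δ = 66.0°.
Dip direction = atan2(0.460, -0.262) = 120° (azimuth of n's horizontal projection).

true dip 66°, dip direction 120°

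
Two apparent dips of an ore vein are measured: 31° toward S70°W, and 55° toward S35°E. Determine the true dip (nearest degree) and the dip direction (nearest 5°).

The two traces are lines in the plane: v₁ = (sin 250°·cos 31°, cos 250°·cos 31°, −sin 31°), v₂ = (sin 145°·cos 55°, cos 145°·cos 55°, −sin 55°).
Cross product v₁ × v₂ gives the pole to the plane: n ∝ (-0.002, -0.829, 0.475).
Dip δ = arctan(|n_h|/n_z) = arctan(0.829/0.475) = 60.2°.
Dip direction = azimuth of (n_x, n_y) = atan2(-0.002, -0.829) = 180°.

true dip 60°, dip direction 180°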